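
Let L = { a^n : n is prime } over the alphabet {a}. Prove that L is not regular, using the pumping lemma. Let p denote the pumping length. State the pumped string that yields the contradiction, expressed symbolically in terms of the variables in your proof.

a^{q(1+k)}

Assume L is regular; let p be its pumping constant.
Let q be a prime with q ≥ p+2 (infinitely many primes exist), and take w = a^q ∈ L with |w| = q ≥ p.
The pumping lemma gives a decomposition w = xyz where |xy| ≤ p and |y| > 0.
Then y = a^k for some k with 1 ≤ k ≤ p.
Since 1 ≤ k ≤ p, |xz| = q-k. Pump with i = q+1: |xy^{q+1}z| = (q-k)+(q+1)k = q+qk = q(1+k), which is composite (both factors ≥ 2). So xy^{q+1}z = a^{q(1+k)} ∉ L.
Contradiction. Therefore L is not regular.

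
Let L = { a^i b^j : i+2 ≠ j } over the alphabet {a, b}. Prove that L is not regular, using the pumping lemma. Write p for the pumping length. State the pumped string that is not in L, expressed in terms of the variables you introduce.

a^{p+p!} b^{p+p!+2}

Assume L is regular; let p be its pumping constant.
Choose w = a^p b^{p+p!+2}. Since p ≠ (p+p!+2)-2 = p+p!, w ∈ L; and |w| ≥ p.
By the pumping lemma, w = xyz with |xy| ≤ p and |y| ≥ 1.
The first p characters of w are a's, so xy (and hence y) consists only of a's. Write y = a^k, 1 ≤ k ≤ p.
Since 1 ≤ k ≤ p, k divides p!; set t = 1 + p!/k. Then xy^t z has p + (p!/k)·k = p + p! copies of a. Now the a-count is p+p! and (b-count)-2 = (p+p!+2)-2 = p+p!, so i+2 ≠ j fails. So xy^t z = a^{p+p!} b^{p+p!+2} ∉ L.
This is a contradiction; hence L is not regular.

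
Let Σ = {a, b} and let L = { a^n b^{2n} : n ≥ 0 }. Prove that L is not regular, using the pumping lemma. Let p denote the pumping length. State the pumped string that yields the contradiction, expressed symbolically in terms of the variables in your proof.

a^{p+k} b^{2p}

Suppose for contradiction that L is regular, and let p be the pumping length.
Choose w = a^p b^{2p}, which is in L with |w| = 3p ≥ p.
The pumping lemma gives a decomposition w = xyz where |xy| ≤ p and |y| ≥ 1.
Because |xy| ≤ p and w begins with p copies of a, we have y = a^k with 1 ≤ k ≤ p.
Pump with i = 2: xy^2z = a^{p+k} b^{2p}. For this to lie in L we would need 2p = 2(p+k), which forces k = 0. But k ≥ 1, so xy^2z ∉ L.
This contradicts the pumping lemma, so L is not regular.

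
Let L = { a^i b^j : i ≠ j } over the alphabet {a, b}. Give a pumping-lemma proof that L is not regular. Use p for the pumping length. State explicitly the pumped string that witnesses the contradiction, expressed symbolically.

Suppose for contradiction that L is regular, and let p be the pumping length.
Choose w = a^p b^{p+p!}. Since p ≠ p+p!, w ∈ L; and |w| ≥ p.
The pumping lemma gives a decomposition w = xyz where |xy| ≤ p and |y| ≥ 1.
Since the first p symbols of w are all a's and |xy| ≤ p, y lies entirely in the leading a-block: y = a^k for some k with 1 ≤ k ≤ p.
Since 1 ≤ k ≤ p, k divides p!; set t = 1 + p!/k. Then xy^t z has p + (p!/k)·k = p + p! copies of a. Now the a-count equals the b-count, so i ≠ j fails. So xy^t z = a^{p+p!} b^{p+p!} ∉ L.
This is a contradiction; hence L is not regular.

a^{p+p!} b^{p+p!}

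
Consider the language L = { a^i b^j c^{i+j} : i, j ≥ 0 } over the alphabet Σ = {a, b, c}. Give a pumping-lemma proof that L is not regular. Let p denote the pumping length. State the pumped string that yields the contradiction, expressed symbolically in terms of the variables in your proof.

Suppose for contradiction that L is regular, and let p be the pumping length.
Take w = a^p b^p c^{2p} ∈ L (with i=j=p, i+j=2p), |w| = 4p ≥ p.
Write w = xyz as guaranteed by the lemma, with |xy| ≤ p and |y| > 0.
The first p characters of w are a's, so xy (and hence y) consists only of a's. Write y = a^k, 1 ≤ k ≤ p.
Consider xy^2z = a^{p+k} b^p c^{2p}. Now the a- and b-counts sum to 2p+k, but the c-count is 2p ≠ 2p+k. So xy^2z ∉ L.
This is a contradiction; hence L is not regular.

a^{p+k} b^p c^{2p}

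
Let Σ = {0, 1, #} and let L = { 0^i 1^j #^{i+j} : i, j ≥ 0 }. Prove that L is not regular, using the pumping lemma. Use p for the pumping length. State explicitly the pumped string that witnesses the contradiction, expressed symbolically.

Suppose for contradiction that L is regular, and let p be the pumping length.
Take w = 0^p 1^p #^{2p} ∈ L (with i=j=p, i+j=2p), |w| = 4p ≥ p.
Write w = xyz as guaranteed by the lemma, with |xy| ≤ p and |y| ≥ 1.
Since the first p symbols of w are all 0's and |xy| ≤ p, y lies entirely in the leading 0-block: y = 0^k for some k with 1 ≤ k ≤ p.
Consider xy^2z = 0^{p+k} 1^p #^{2p}. Now the 0- and 1-counts sum to 2p+k, but the #-count is 2p ≠ 2p+k. So xy^2z ∉ L.
Contradiction. Therefore L is not regular.

0^{p+k} 1^p #^{2p}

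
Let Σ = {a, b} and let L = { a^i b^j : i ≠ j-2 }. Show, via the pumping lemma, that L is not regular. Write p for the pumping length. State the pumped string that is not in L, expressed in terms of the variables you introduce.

a^{p+p!} b^{p+p!+2}

Toward a contradiction, assume L is regular with pumping length p.
Choose w = a^p b^{p+p!+2}. Since p ≠ (p+p!+2)-2 = p+p!, w ∈ L; and |w| ≥ p.
By the pumping lemma, w = xyz with |xy| ≤ p and |y| > 0.
Because |xy| ≤ p and w begins with p copies of a, we have y = a^k with 1 ≤ k ≤ p.
Since 1 ≤ k ≤ p, k divides p!; set t = 1 + p!/k. Then xy^t z has p + (p!/k)·k = p + p! copies of a. Now the a-count is p+p! and (b-count)-2 = (p+p!+2)-2 = p+p!, so i ≠ j-2 fails. So xy^t z = a^{p+p!} b^{p+p!+2} ∉ L.
This contradicts the pumping lemma, so L is not regular.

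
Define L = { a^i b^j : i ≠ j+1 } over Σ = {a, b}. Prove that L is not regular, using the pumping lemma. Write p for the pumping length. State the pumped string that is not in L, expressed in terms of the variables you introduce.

a^{p+p!} b^{p+p!-1}

Assume L is regular; let p be its pumping constant.
Choose w = a^p b^{p+p!-1}. Since p ≠ (p+p!-1)+1 = p+p!, w ∈ L; and |w| ≥ p.
By the pumping lemma, w = xyz with |xy| ≤ p and |y| ≥ 1.
Because |xy| ≤ p and w begins with p copies of a, we have y = a^k with 1 ≤ k ≤ p.
Since 1 ≤ k ≤ p, k divides p!; set t = 1 + p!/k. Then xy^t z has p + (p!/k)·k = p + p! copies of a. Now the a-count is p+p! and (b-count)+1 = (p+p!-1)+1 = p+p!, so i ≠ j+1 fails. So xy^t z = a^{p+p!} b^{p+p!-1} ∉ L.
This is a contradiction; hence L is not regular.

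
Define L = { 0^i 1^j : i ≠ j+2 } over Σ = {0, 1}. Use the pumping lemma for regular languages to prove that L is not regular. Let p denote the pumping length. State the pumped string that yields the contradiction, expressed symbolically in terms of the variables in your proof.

0^{p+p!} 1^{p+p!-2}

Toward a contradiction, assume L is regular with pumping length p.
Choose w = 0^p 1^{p+p!-2}. Since p ≠ (p+p!-2)+2 = p+p!, w ∈ L; and |w| ≥ p.
The pumping lemma gives a decomposition w = xyz where |xy| ≤ p and y is nonempty.
The first p characters of w are 0's, so xy (and hence y) consists only of 0's. Write y = 0^k, 1 ≤ k ≤ p.
Since 1 ≤ k ≤ p, k divides p!; set t = 1 + p!/k. Then xy^t z has p + (p!/k)·k = p + p! copies of 0. Now the 0-count is p+p! and (1-count)+2 = (p+p!-2)+2 = p+p!, so i ≠ j+2 fails. So xy^t z = 0^{p+p!} 1^{p+p!-2} ∉ L.
Contradiction. Therefore L is not regular.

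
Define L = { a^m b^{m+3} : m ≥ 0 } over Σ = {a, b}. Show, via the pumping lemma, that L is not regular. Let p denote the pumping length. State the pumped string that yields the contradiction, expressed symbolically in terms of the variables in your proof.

Assume L is regular. Let p be the pumping length given by the pumping lemma.
Take w = a^p b^{p+3}. Then w ∈ L and |w| = 2p+3 ≥ p.
Write w = xyz as guaranteed by the lemma, with |xy| ≤ p and |y| ≥ 1.
Because |xy| ≤ p and w begins with p copies of a, we have y = a^k with 1 ≤ k ≤ p.
Pump with i = 2: xy^2z = a^{p+k} b^{p+3}. For this to lie in L we would need p+3 = (p+k)+3, which forces k = 0. But k ≥ 1, so xy^2z ∉ L.
This contradicts the pumping lemma, so L is not regular.

a^{p+k} b^{p+3}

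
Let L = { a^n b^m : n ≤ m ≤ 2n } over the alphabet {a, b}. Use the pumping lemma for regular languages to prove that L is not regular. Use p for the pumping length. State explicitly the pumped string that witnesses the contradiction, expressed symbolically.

a^{p+k} b^p

Assume L is regular. Let p be the pumping length given by the pumping lemma.
Take w = a^p b^p ∈ L (since p ≤ p ≤ 2p), with |w| = 2p ≥ p.
Write w = xyz as guaranteed by the lemma, with |xy| ≤ p and |y| > 0.
Because |xy| ≤ p and w begins with p copies of a, we have y = a^k with 1 ≤ k ≤ p.
Pump with i = 2: xy^2z = a^{p+k} b^p. Now n = p+k > p = m, so the condition n ≤ m fails. Thus xy^2z ∉ L.
Contradiction. Therefore L is not regular.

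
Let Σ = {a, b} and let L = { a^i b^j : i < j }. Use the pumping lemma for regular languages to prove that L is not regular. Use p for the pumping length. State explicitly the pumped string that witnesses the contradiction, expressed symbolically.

a^{p+k} b^{p+1}

Suppose for contradiction that L is regular, and let p be the pumping length.
Choose w = a^p b^{p+1} ∈ L, with |w| = 2p+1 ≥ p.
Write w = xyz as guaranteed by the lemma, with |xy| ≤ p and |y| > 0.
Since the first p symbols of w are all a's and |xy| ≤ p, y lies entirely in the leading a-block: y = a^k for some k with 1 ≤ k ≤ p.
Consider xy^2z = a^{p+k} b^{p+1}. Since k ≥ 1, the a-count p+k is at least p+1, so i < j fails; thus xy^2z ∉ L.
This is a contradiction; hence L is not regular.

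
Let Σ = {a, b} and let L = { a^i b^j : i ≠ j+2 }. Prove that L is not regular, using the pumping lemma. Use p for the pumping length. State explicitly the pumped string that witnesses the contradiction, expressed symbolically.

Toward a contradiction, assume L is regular with pumping length p.
Choose w = a^p b^{p+p!-2}. Since p ≠ (p+p!-2)+2 = p+p!, w ∈ L; and |w| ≥ p.
Write w = xyz as guaranteed by the lemma, with |xy| ≤ p and |y| > 0.
The first p characters of w are a's, so xy (and hence y) consists only of a's. Write y = a^k, 1 ≤ k ≤ p.
Since 1 ≤ k ≤ p, k divides p!; set t = 1 + p!/k. Then xy^t z has p + (p!/k)·k = p + p! copies of a. Now the a-count is p+p! and (b-count)+2 = (p+p!-2)+2 = p+p!, so i ≠ j+2 fails. So xy^t z = a^{p+p!} b^{p+p!-2} ∉ L.
This is a contradiction; hence L is not regular.

a^{p+p!} b^{p+p!-2}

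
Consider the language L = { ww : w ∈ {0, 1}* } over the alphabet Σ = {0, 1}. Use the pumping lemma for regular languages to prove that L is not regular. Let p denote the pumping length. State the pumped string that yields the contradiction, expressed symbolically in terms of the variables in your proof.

Assume L is regular. Let p be the pumping length given by the pumping lemma.
Take w = 0^p 1^p 0^p 1^p = uu where u = 0^p1^p; then w ∈ L and |w| = 4p ≥ p.
Write w = xyz as guaranteed by the lemma, with |xy| ≤ p and y is nonempty.
The first p characters of w are 0's, so xy (and hence y) consists only of 0's. Write y = 0^k, 1 ≤ k ≤ p.
Pump with i = 2: xy^2z = 0^{p+k} 1^p 0^p 1^p, of length 4p+k. Suppose this equals vv. The string starts with 0 and ends with 1, so v does too; thus the boundary between the two copies of v is a 1→0 transition. There is exactly one such transition, at position 2p+k, so |v| = 2p+k and |vv| = 4p+2k ≠ 4p+k since k ≥ 1. So xy^2z ∉ L.
This contradicts the pumping lemma, so L is not regular.

0^{p+k} 1^p 0^p 1^p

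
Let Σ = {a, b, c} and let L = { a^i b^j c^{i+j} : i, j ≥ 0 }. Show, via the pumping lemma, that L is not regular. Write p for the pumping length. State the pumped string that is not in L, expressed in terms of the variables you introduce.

Toward a contradiction, assume L is regular with pumping length p.
Take w = a^p b^p c^{2p} ∈ L (with i=j=p, i+j=2p), |w| = 4p ≥ p.
By the pumping lemma, w = xyz with |xy| ≤ p and y is nonempty.
Since the first p symbols of w are all a's and |xy| ≤ p, y lies entirely in the leading a-block: y = a^k for some k with 1 ≤ k ≤ p.
Consider xy^2z = a^{p+k} b^p c^{2p}. Now the a- and b-counts sum to 2p+k, but the c-count is 2p ≠ 2p+k. So xy^2z ∉ L.
This contradicts the pumping lemma, so L is not regular.

a^{p+k} b^p c^{2p}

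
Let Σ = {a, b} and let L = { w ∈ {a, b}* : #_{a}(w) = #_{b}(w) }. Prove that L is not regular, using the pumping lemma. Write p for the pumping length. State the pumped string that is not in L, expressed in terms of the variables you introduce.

Suppose for contradiction that L is regular, and let p be the pumping length.
Choose w = a^p b^p ∈ L with |w| = 2p ≥ p.
By the pumping lemma, w = xyz with |xy| ≤ p and |y| ≥ 1.
Because |xy| ≤ p and w begins with p copies of a, we have y = a^k with 1 ≤ k ≤ p.
Pump with i = 2: xy^2z = a^{p+k} b^p has p+k occurrences of a but only p of b. Since k ≥ 1 the counts differ, so xy^2z ∉ L.
Contradiction. Therefore L is not regular.

a^{p+k} b^p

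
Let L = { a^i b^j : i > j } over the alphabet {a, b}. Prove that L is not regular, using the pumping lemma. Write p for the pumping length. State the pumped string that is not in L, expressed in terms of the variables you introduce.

Assume L is regular. Let p be the pumping length given by the pumping lemma.
Choose w = a^{p+1} b^p ∈ L, with |w| = 2p+1 ≥ p.
By the pumping lemma, w = xyz with |xy| ≤ p and y is nonempty.
Since the first p symbols of w are all a's and |xy| ≤ p, y lies entirely in the leading a-block: y = a^k for some k with 1 ≤ k ≤ p.
Consider xy^0z = xz = a^{p+1-k} b^p. Since k ≥ 1, the a-count p+1-k is at most p, so i > j fails; thus xz ∉ L.
Contradiction. Therefore L is not regular.

a^{p+1-k} b^p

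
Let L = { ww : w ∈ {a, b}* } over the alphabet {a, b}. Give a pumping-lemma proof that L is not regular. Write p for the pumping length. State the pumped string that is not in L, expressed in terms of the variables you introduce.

Assume L is regular; let p be its pumping constant.
Take w = a^p b^p a^p b^p = uu where u = a^pb^p; then w ∈ L and |w| = 4p ≥ p.
The pumping lemma gives a decomposition w = xyz where |xy| ≤ p and |y| ≥ 1.
Because |xy| ≤ p and w begins with p copies of a, we have y = a^k with 1 ≤ k ≤ p.
Pump with i = 2: xy^2z = a^{p+k} b^p a^p b^p, of length 4p+k. Suppose this equals vv. The string starts with a and ends with b, so v does too; thus the boundary between the two copies of v is a b→a transition. There is exactly one such transition, at position 2p+k, so |v| = 2p+k and |vv| = 4p+2k ≠ 4p+k since k ≥ 1. So xy^2z ∉ L.
This contradicts the pumping lemma, so L is not regular.

a^{p+k} b^p a^p b^p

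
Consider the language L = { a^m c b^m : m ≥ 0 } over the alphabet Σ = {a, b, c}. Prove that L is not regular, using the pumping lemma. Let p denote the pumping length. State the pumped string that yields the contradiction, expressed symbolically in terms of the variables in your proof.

a^{p+k} c b^p

Assume L is regular; let p be its pumping constant.
Take w = a^p c b^p ∈ L with |w| = 2p+1 ≥ p.
By the pumping lemma, w = xyz with |xy| ≤ p and y is nonempty.
Since the first p symbols of w are all a's and |xy| ≤ p, y lies entirely in the leading a-block: y = a^k for some k with 1 ≤ k ≤ p.
Pump with i = 2: xy^2z = a^{p+k} c b^p, which would require p+k = p. But k ≥ 1, so xy^2z ∉ L.
This is a contradiction; hence L is not regular.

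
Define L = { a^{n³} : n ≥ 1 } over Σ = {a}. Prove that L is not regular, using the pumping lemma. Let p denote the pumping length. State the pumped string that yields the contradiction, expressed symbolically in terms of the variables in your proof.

Assume L is regular; let p be its pumping constant.
Take w = a^{p³} ∈ L with |w| = p³ ≥ p.
The pumping lemma gives a decomposition w = xyz where |xy| ≤ p and y is nonempty.
Then y = a^k for some k with 1 ≤ k ≤ p.
Pump with i = 2: xy^2z = a^{p³+k}. Since 1 ≤ k ≤ p, p³ < p³+k ≤ p³+p < p³+3p²+3p+1 = (p+1)³, so p³+k is not a perfect cube. So xy^2z ∉ L.
This is a contradiction; hence L is not regular.

a^{p³+k}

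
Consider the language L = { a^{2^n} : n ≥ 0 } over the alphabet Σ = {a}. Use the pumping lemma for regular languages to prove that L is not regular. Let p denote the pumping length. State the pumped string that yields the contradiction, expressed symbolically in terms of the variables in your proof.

a^{2^p+k}

Assume L is regular. Let p be the pumping length given by the pumping lemma.
Take w = a^{2^p} ∈ L with |w| = 2^p ≥ p.
By the pumping lemma, w = xyz with |xy| ≤ p and |y| > 0.
Then y = a^k for some k with 1 ≤ k ≤ p.
Pump with i = 2: xy^2z = a^{2^p+k}. Since 1 ≤ k ≤ p < 2^p, we have 2^p < 2^p+k < 2^{p+1}, so 2^p+k is not a power of 2. So xy^2z ∉ L.
This is a contradiction; hence L is not regular.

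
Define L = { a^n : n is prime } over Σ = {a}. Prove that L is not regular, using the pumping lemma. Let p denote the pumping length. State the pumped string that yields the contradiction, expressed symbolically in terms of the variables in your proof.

Toward a contradiction, assume L is regular with pumping length p.
Let q be a prime with q ≥ p+2 (infinitely many primes exist), and take w = a^q ∈ L with |w| = q ≥ p.
Write w = xyz as guaranteed by the lemma, with |xy| ≤ p and y is nonempty.
Then y = a^k for some k with 1 ≤ k ≤ p.
Since 1 ≤ k ≤ p, |xz| = q-k. Pump with i = q+1: |xy^{q+1}z| = (q-k)+(q+1)k = q+qk = q(1+k), which is composite (both factors ≥ 2). So xy^{q+1}z = a^{q(1+k)} ∉ L.
This contradicts the pumping lemma, so L is not regular.

a^{q(1+k)}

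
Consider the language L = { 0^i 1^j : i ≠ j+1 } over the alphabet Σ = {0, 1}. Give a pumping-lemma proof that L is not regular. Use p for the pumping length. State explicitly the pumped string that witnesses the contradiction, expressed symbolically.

Assume L is regular. Let p be the pumping length given by the pumping lemma.
Choose w = 0^p 1^{p+p!-1}. Since p ≠ (p+p!-1)+1 = p+p!, w ∈ L; and |w| ≥ p.
Write w = xyz as guaranteed by the lemma, with |xy| ≤ p and y is nonempty.
The first p characters of w are 0's, so xy (and hence y) consists only of 0's. Write y = 0^k, 1 ≤ k ≤ p.
Since 1 ≤ k ≤ p, k divides p!; set t = 1 + p!/k. Then xy^t z has p + (p!/k)·k = p + p! copies of 0. Now the 0-count is p+p! and (1-count)+1 = (p+p!-1)+1 = p+p!, so i ≠ j+1 fails. So xy^t z = 0^{p+p!} 1^{p+p!-1} ∉ L.
This is a contradiction; hence L is not regular.

0^{p+p!} 1^{p+p!-1}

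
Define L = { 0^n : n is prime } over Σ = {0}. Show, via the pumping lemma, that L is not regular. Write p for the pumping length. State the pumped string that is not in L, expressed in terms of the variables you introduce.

0^{q(1+k)}

Assume L is regular; let p be its pumping constant.
Let q be a prime with q ≥ p+2 (infinitely many primes exist), and take w = 0^q ∈ L with |w| = q ≥ p.
The pumping lemma gives a decomposition w = xyz where |xy| ≤ p and |y| > 0.
Then y = 0^k for some k with 1 ≤ k ≤ p.
Since 1 ≤ k ≤ p, |xz| = q-k. Pump with i = q+1: |xy^{q+1}z| = (q-k)+(q+1)k = q+qk = q(1+k), which is composite (both factors ≥ 2). So xy^{q+1}z = 0^{q(1+k)} ∉ L.
Contradiction. Therefore L is not regular.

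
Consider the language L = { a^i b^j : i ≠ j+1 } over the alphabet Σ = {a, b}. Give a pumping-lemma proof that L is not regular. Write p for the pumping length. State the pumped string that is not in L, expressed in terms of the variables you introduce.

Assume L is regular. Let p be the pumping length given by the pumping lemma.
Choose w = a^p b^{p+p!-1}. Since p ≠ (p+p!-1)+1 = p+p!, w ∈ L; and |w| ≥ p.
Write w = xyz as guaranteed by the lemma, with |xy| ≤ p and |y| ≥ 1.
Since the first p symbols of w are all a's and |xy| ≤ p, y lies entirely in the leading a-block: y = a^k for some k with 1 ≤ k ≤ p.
Since 1 ≤ k ≤ p, k divides p!; set t = 1 + p!/k. Then xy^t z has p + (p!/k)·k = p + p! copies of a. Now the a-count is p+p! and (b-count)+1 = (p+p!-1)+1 = p+p!, so i ≠ j+1 fails. So xy^t z = a^{p+p!} b^{p+p!-1} ∉ L.
This contradicts the pumping lemma, so L is not regular.

a^{p+p!} b^{p+p!-1}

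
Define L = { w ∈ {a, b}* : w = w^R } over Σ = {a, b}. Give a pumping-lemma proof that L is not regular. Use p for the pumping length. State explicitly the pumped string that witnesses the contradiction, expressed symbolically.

a^{p+k} b a^p

Assume L is regular. Let p be the pumping length given by the pumping lemma.
Take w = a^p b a^p, a palindrome of length 2p+1 ≥ p.
Write w = xyz as guaranteed by the lemma, with |xy| ≤ p and |y| ≥ 1.
Since the first p symbols of w are all a's and |xy| ≤ p, y lies entirely in the leading a-block: y = a^k for some k with 1 ≤ k ≤ p.
Pump with i = 2: xy^2z = a^{p+k} b a^p. Its reverse is a^p b a^{p+k}, which differs from xy^2z since k ≥ 1. So xy^2z is not a palindrome and xy^2z ∉ L.
This contradicts the pumping lemma, so L is not regular.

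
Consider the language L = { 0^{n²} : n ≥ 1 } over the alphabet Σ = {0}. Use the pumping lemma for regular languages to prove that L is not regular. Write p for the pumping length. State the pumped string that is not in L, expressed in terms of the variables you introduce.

Assume L is regular; let p be its pumping constant.
Take w = 0^{p²} ∈ L with |w| = p² ≥ p.
By the pumping lemma, w = xyz with |xy| ≤ p and |y| ≥ 1.
Then y = 0^k for some k with 1 ≤ k ≤ p.
Pump with i = 2: xy^2z = 0^{p²+k}. Since 1 ≤ k ≤ p, p² < p²+k ≤ p²+p < (p+1)², so p²+k lies strictly between consecutive squares and is not a perfect square. So xy^2z ∉ L.
Contradiction. Therefore L is not regular.

0^{p²+k}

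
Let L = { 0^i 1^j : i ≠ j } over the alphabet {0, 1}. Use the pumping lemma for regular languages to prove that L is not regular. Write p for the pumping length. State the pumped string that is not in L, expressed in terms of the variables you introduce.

Toward a contradiction, assume L is regular with pumping length p.
Choose w = 0^p 1^{p+p!}. Since p ≠ p+p!, w ∈ L; and |w| ≥ p.
Write w = xyz as guaranteed by the lemma, with |xy| ≤ p and |y| > 0.
The first p characters of w are 0's, so xy (and hence y) consists only of 0's. Write y = 0^k, 1 ≤ k ≤ p.
Since 1 ≤ k ≤ p, k divides p!; set t = 1 + p!/k. Then xy^t z has p + (p!/k)·k = p + p! copies of 0. Now the 0-count equals the 1-count, so i ≠ j fails. So xy^t z = 0^{p+p!} 1^{p+p!} ∉ L.
Contradiction. Therefore L is not regular.

0^{p+p!} 1^{p+p!}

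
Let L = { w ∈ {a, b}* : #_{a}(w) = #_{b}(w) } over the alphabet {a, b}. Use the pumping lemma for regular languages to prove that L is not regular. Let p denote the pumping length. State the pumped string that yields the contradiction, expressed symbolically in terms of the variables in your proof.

a^{p+k} b^p

Toward a contradiction, assume L is regular with pumping length p.
Choose w = a^p b^p ∈ L with |w| = 2p ≥ p.
Write w = xyz as guaranteed by the lemma, with |xy| ≤ p and y is nonempty.
The first p characters of w are a's, so xy (and hence y) consists only of a's. Write y = a^k, 1 ≤ k ≤ p.
Pump with i = 2: xy^2z = a^{p+k} b^p has p+k occurrences of a but only p of b. Since k ≥ 1 the counts differ, so xy^2z ∉ L.
Contradiction. Therefore L is not regular.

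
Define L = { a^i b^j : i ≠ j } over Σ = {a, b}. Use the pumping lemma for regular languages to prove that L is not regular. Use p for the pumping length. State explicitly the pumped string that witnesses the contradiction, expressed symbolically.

Suppose for contradiction that L is regular, and let p be the pumping length.
Choose w = a^p b^{p+p!}. Since p ≠ p+p!, w ∈ L; and |w| ≥ p.
Write w = xyz as guaranteed by the lemma, with |xy| ≤ p and |y| > 0.
Since the first p symbols of w are all a's and |xy| ≤ p, y lies entirely in the leading a-block: y = a^k for some k with 1 ≤ k ≤ p.
Since 1 ≤ k ≤ p, k divides p!; set t = 1 + p!/k. Then xy^t z has p + (p!/k)·k = p + p! copies of a. Now the a-count equals the b-count, so i ≠ j fails. So xy^t z = a^{p+p!} b^{p+p!} ∉ L.
This is a contradiction; hence L is not regular.

a^{p+p!} b^{p+p!}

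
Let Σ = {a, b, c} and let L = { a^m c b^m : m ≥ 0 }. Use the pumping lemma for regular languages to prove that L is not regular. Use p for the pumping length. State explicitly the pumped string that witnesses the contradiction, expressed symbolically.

a^{p+k} c b^p

Suppose for contradiction that L is regular, and let p be the pumping length.
Take w = a^p c b^p ∈ L with |w| = 2p+1 ≥ p.
The pumping lemma gives a decomposition w = xyz where |xy| ≤ p and |y| > 0.
Since the first p symbols of w are all a's and |xy| ≤ p, y lies entirely in the leading a-block: y = a^k for some k with 1 ≤ k ≤ p.
Pump with i = 2: xy^2z = a^{p+k} c b^p, which would require p+k = p. But k ≥ 1, so xy^2z ∉ L.
Contradiction. Therefore L is not regular.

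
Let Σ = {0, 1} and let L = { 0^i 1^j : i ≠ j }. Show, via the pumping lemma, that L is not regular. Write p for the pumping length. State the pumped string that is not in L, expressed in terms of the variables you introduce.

Toward a contradiction, assume L is regular with pumping length p.
Choose w = 0^p 1^{p+p!}. Since p ≠ p+p!, w ∈ L; and |w| ≥ p.
Write w = xyz as guaranteed by the lemma, with |xy| ≤ p and |y| ≥ 1.
The first p characters of w are 0's, so xy (and hence y) consists only of 0's. Write y = 0^k, 1 ≤ k ≤ p.
Since 1 ≤ k ≤ p, k divides p!; set t = 1 + p!/k. Then xy^t z has p + (p!/k)·k = p + p! copies of 0. Now the 0-count equals the 1-count, so i ≠ j fails. So xy^t z = 0^{p+p!} 1^{p+p!} ∉ L.
This contradicts the pumping lemma, so L is not regular.

0^{p+p!} 1^{p+p!}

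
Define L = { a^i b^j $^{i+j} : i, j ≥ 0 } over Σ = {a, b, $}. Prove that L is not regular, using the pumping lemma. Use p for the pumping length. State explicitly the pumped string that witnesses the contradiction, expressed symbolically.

Suppose for contradiction that L is regular, and let p be the pumping length.
Take w = a^p b^p $^{2p} ∈ L (with i=j=p, i+j=2p), |w| = 4p ≥ p.
By the pumping lemma, w = xyz with |xy| ≤ p and y is nonempty.
Because |xy| ≤ p and w begins with p copies of a, we have y = a^k with 1 ≤ k ≤ p.
Consider xy^2z = a^{p+k} b^p $^{2p}. Now the a- and b-counts sum to 2p+k, but the $-count is 2p ≠ 2p+k. So xy^2z ∉ L.
Contradiction. Therefore L is not regular.

a^{p+k} b^p $^{2p}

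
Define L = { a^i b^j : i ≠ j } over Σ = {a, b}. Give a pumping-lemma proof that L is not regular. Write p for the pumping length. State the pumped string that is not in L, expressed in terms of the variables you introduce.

a^{p+p!} b^{p+p!}

Suppose for contradiction that L is regular, and let p be the pumping length.
Choose w = a^p b^{p+p!}. Since p ≠ p+p!, w ∈ L; and |w| ≥ p.
The pumping lemma gives a decomposition w = xyz where |xy| ≤ p and |y| ≥ 1.
The first p characters of w are a's, so xy (and hence y) consists only of a's. Write y = a^k, 1 ≤ k ≤ p.
Since 1 ≤ k ≤ p, k divides p!; set t = 1 + p!/k. Then xy^t z has p + (p!/k)·k = p + p! copies of a. Now the a-count equals the b-count, so i ≠ j fails. So xy^t z = a^{p+p!} b^{p+p!} ∉ L.
This is a contradiction; hence L is not regular.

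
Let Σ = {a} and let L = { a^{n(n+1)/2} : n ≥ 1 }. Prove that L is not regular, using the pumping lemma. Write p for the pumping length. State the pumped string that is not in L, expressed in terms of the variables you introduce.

Toward a contradiction, assume L is regular with pumping length p.
Take w = a^{p(p+1)/2} ∈ L with |w| = p(p+1)/2 ≥ p.
Write w = xyz as guaranteed by the lemma, with |xy| ≤ p and |y| ≥ 1.
Then y = a^k for some k with 1 ≤ k ≤ p.
Pump with i = 2: xy^2z = a^{p(p+1)/2+k}. Since 1 ≤ k ≤ p, p(p+1)/2 < p(p+1)/2+k ≤ p(p+1)/2+p < (p+1)(p+2)/2, so p(p+1)/2+k is strictly between consecutive triangular numbers. So xy^2z ∉ L.
This contradicts the pumping lemma, so L is not regular.

a^{p(p+1)/2+k}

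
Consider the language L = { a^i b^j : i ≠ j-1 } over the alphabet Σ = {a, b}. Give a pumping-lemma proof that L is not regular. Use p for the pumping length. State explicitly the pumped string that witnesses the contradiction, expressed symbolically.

Assume L is regular; let p be its pumping constant.
Choose w = a^p b^{p+p!+1}. Since p ≠ (p+p!+1)-1 = p+p!, w ∈ L; and |w| ≥ p.
Write w = xyz as guaranteed by the lemma, with |xy| ≤ p and y is nonempty.
The first p characters of w are a's, so xy (and hence y) consists only of a's. Write y = a^k, 1 ≤ k ≤ p.
Since 1 ≤ k ≤ p, k divides p!; set t = 1 + p!/k. Then xy^t z has p + (p!/k)·k = p + p! copies of a. Now the a-count is p+p! and (b-count)-1 = (p+p!+1)-1 = p+p!, so i ≠ j-1 fails. So xy^t z = a^{p+p!} b^{p+p!+1} ∉ L.
This contradicts the pumping lemma, so L is not regular.

a^{p+p!} b^{p+p!+1}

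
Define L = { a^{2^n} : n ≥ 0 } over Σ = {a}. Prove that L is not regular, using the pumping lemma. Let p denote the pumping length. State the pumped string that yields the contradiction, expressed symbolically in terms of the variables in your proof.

a^{2^p+k}

Suppose for contradiction that L is regular, and let p be the pumping length.
Take w = a^{2^p} ∈ L with |w| = 2^p ≥ p.
By the pumping lemma, w = xyz with |xy| ≤ p and |y| ≥ 1.
Then y = a^k for some k with 1 ≤ k ≤ p.
Pump with i = 2: xy^2z = a^{2^p+k}. Since 1 ≤ k ≤ p < 2^p, we have 2^p < 2^p+k < 2^{p+1}, so 2^p+k is not a power of 2. So xy^2z ∉ L.
This contradicts the pumping lemma, so L is not regular.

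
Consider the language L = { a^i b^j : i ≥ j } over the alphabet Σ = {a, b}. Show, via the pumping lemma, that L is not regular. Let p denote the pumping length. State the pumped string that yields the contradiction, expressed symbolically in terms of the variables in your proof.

Assume L is regular. Let p be the pumping length given by the pumping lemma.
Choose w = a^p b^p ∈ L, with |w| = 2p ≥ p.
Write w = xyz as guaranteed by the lemma, with |xy| ≤ p and y is nonempty.
The first p characters of w are a's, so xy (and hence y) consists only of a's. Write y = a^k, 1 ≤ k ≤ p.
Consider xy^0z = xz = a^{p-k} b^p. Since k ≥ 1, the a-count p-k is less than p, so i ≥ j fails; thus xz ∉ L.
This is a contradiction; hence L is not regular.

a^{p-k} b^p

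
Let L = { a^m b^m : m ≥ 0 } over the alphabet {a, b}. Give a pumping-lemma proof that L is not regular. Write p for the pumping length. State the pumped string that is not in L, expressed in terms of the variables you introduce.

a^{p+k} b^p

Assume L is regular; let p be its pumping constant.
Let w = a^p b^p ∈ L; note |w| = 2p ≥ p.
By the pumping lemma, w = xyz with |xy| ≤ p and |y| > 0.
The first p characters of w are a's, so xy (and hence y) consists only of a's. Write y = a^k, 1 ≤ k ≤ p.
Pump with i = 2: xy^2z = a^{p+k} b^p. For this to lie in L we would need p = p+k, which forces k = 0. But k ≥ 1, so xy^2z ∉ L.
This contradicts the pumping lemma, so L is not regular.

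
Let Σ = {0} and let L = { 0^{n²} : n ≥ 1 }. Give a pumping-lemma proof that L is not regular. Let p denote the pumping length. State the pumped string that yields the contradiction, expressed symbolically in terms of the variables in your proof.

0^{p²+k}

Toward a contradiction, assume L is regular with pumping length p.
Take w = 0^{p²} ∈ L with |w| = p² ≥ p.
By the pumping lemma, w = xyz with |xy| ≤ p and y is nonempty.
Then y = 0^k for some k with 1 ≤ k ≤ p.
Pump with i = 2: xy^2z = 0^{p²+k}. Since 1 ≤ k ≤ p, p² < p²+k ≤ p²+p < (p+1)², so p²+k lies strictly between consecutive squares and is not a perfect square. So xy^2z ∉ L.
This contradicts the pumping lemma, so L is not regular.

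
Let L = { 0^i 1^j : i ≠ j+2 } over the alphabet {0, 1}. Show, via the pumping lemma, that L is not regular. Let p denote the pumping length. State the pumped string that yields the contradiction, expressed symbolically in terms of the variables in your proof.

0^{p+p!} 1^{p+p!-2}

Assume L is regular. Let p be the pumping length given by the pumping lemma.
Choose w = 0^p 1^{p+p!-2}. Since p ≠ (p+p!-2)+2 = p+p!, w ∈ L; and |w| ≥ p.
Write w = xyz as guaranteed by the lemma, with |xy| ≤ p and y is nonempty.
Because |xy| ≤ p and w begins with p copies of 0, we have y = 0^k with 1 ≤ k ≤ p.
Since 1 ≤ k ≤ p, k divides p!; set t = 1 + p!/k. Then xy^t z has p + (p!/k)·k = p + p! copies of 0. Now the 0-count is p+p! and (1-count)+2 = (p+p!-2)+2 = p+p!, so i ≠ j+2 fails. So xy^t z = 0^{p+p!} 1^{p+p!-2} ∉ L.
Contradiction. Therefore L is not regular.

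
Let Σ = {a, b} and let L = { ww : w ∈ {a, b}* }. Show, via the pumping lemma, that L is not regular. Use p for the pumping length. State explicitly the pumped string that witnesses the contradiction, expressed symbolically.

a^{p+k} b^p a^p b^p

Assume L is regular. Let p be the pumping length given by the pumping lemma.
Take w = a^p b^p a^p b^p = uu where u = a^pb^p; then w ∈ L and |w| = 4p ≥ p.
Write w = xyz as guaranteed by the lemma, with |xy| ≤ p and |y| ≥ 1.
Because |xy| ≤ p and w begins with p copies of a, we have y = a^k with 1 ≤ k ≤ p.
Pump with i = 2: xy^2z = a^{p+k} b^p a^p b^p, of length 4p+k. Suppose this equals vv. The string starts with a and ends with b, so v does too; thus the boundary between the two copies of v is a b→a transition. There is exactly one such transition, at position 2p+k, so |v| = 2p+k and |vv| = 4p+2k ≠ 4p+k since k ≥ 1. So xy^2z ∉ L.
This is a contradiction; hence L is not regular.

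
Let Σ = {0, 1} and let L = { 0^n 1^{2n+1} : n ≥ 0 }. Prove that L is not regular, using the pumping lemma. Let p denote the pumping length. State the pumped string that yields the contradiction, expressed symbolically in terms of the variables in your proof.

0^{p+k} 1^{2p+1}

Suppose for contradiction that L is regular, and let p be the pumping length.
Choose w = 0^p 1^{2p+1}, which is in L with |w| = 3p+1 ≥ p.
The pumping lemma gives a decomposition w = xyz where |xy| ≤ p and y is nonempty.
Because |xy| ≤ p and w begins with p copies of 0, we have y = 0^k with 1 ≤ k ≤ p.
Pump with i = 2: xy^2z = 0^{p+k} 1^{2p+1}. For this to lie in L we would need 2p+1 = 2(p+k)+1, which forces k = 0. But k ≥ 1, so xy^2z ∉ L.
Contradiction. Therefore L is not regular.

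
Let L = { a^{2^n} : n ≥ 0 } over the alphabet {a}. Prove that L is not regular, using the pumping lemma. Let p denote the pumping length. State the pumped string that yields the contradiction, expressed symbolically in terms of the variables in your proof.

Suppose for contradiction that L is regular, and let p be the pumping length.
Take w = a^{2^p} ∈ L with |w| = 2^p ≥ p.
The pumping lemma gives a decomposition w = xyz where |xy| ≤ p and |y| > 0.
Then y = a^k for some k with 1 ≤ k ≤ p.
Pump with i = 2: xy^2z = a^{2^p+k}. Since 1 ≤ k ≤ p < 2^p, we have 2^p < 2^p+k < 2^{p+1}, so 2^p+k is not a power of 2. So xy^2z ∉ L.
Contradiction. Therefore L is not regular.

a^{2^p+k}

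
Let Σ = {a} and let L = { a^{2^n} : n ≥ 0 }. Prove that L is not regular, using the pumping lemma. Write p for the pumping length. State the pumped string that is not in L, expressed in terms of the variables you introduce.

Assume L is regular; let p be its pumping constant.
Take w = a^{2^p} ∈ L with |w| = 2^p ≥ p.
By the pumping lemma, w = xyz with |xy| ≤ p and |y| > 0.
Then y = a^k for some k with 1 ≤ k ≤ p.
Pump with i = 2: xy^2z = a^{2^p+k}. Since 1 ≤ k ≤ p < 2^p, we have 2^p < 2^p+k < 2^{p+1}, so 2^p+k is not a power of 2. So xy^2z ∉ L.
This is a contradiction; hence L is not regular.

a^{2^p+k}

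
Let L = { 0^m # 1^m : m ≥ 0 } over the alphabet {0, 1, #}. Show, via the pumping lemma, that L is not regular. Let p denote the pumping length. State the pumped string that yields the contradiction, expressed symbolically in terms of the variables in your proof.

Suppose for contradiction that L is regular, and let p be the pumping length.
Take w = 0^p # 1^p ∈ L with |w| = 2p+1 ≥ p.
By the pumping lemma, w = xyz with |xy| ≤ p and |y| > 0.
Because |xy| ≤ p and w begins with p copies of 0, we have y = 0^k with 1 ≤ k ≤ p.
Pump with i = 2: xy^2z = 0^{p+k} # 1^p, which would require p+k = p. But k ≥ 1, so xy^2z ∉ L.
This is a contradiction; hence L is not regular.

0^{p+k} # 1^p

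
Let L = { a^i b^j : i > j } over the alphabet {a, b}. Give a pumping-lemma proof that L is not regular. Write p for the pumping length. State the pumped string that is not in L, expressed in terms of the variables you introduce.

Assume L is regular. Let p be the pumping length given by the pumping lemma.
Choose w = a^{p+1} b^p ∈ L, with |w| = 2p+1 ≥ p.
The pumping lemma gives a decomposition w = xyz where |xy| ≤ p and |y| > 0.
Because |xy| ≤ p and w begins with p copies of a, we have y = a^k with 1 ≤ k ≤ p.
Consider xy^0z = xz = a^{p+1-k} b^p. Since k ≥ 1, the a-count p+1-k is at most p, so i > j fails; thus xz ∉ L.
Contradiction. Therefore L is not regular.

a^{p+1-k} b^p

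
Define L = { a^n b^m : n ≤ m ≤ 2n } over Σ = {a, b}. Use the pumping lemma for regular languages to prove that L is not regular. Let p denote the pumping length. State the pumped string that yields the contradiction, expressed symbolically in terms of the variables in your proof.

Assume L is regular; let p be its pumping constant.
Take w = a^p b^p ∈ L (since p ≤ p ≤ 2p), with |w| = 2p ≥ p.
By the pumping lemma, w = xyz with |xy| ≤ p and y is nonempty.
The first p characters of w are a's, so xy (and hence y) consists only of a's. Write y = a^k, 1 ≤ k ≤ p.
Pump with i = 2: xy^2z = a^{p+k} b^p. Now n = p+k > p = m, so the condition n ≤ m fails. Thus xy^2z ∉ L.
This is a contradiction; hence L is not regular.

a^{p+k} b^p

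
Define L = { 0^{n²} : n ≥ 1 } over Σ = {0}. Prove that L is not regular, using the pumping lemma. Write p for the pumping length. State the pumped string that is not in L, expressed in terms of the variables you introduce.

0^{p²+k}

Toward a contradiction, assume L is regular with pumping length p.
Take w = 0^{p²} ∈ L with |w| = p² ≥ p.
Write w = xyz as guaranteed by the lemma, with |xy| ≤ p and |y| ≥ 1.
Then y = 0^k for some k with 1 ≤ k ≤ p.
Pump with i = 2: xy^2z = 0^{p²+k}. Since 1 ≤ k ≤ p, p² < p²+k ≤ p²+p < (p+1)², so p²+k lies strictly between consecutive squares and is not a perfect square. So xy^2z ∉ L.
Contradiction. Therefore L is not regular.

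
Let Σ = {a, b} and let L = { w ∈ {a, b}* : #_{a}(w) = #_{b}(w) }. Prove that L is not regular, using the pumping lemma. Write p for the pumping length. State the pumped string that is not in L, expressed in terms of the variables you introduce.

a^{p+k} b^p

Suppose for contradiction that L is regular, and let p be the pumping length.
Choose w = a^p b^p ∈ L with |w| = 2p ≥ p.
By the pumping lemma, w = xyz with |xy| ≤ p and |y| > 0.
Since the first p symbols of w are all a's and |xy| ≤ p, y lies entirely in the leading a-block: y = a^k for some k with 1 ≤ k ≤ p.
Pump with i = 2: xy^2z = a^{p+k} b^p has p+k occurrences of a but only p of b. Since k ≥ 1 the counts differ, so xy^2z ∉ L.
This is a contradiction; hence L is not regular.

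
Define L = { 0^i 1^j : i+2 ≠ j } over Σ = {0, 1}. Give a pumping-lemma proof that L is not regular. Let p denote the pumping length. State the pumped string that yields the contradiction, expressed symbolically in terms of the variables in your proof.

Assume L is regular. Let p be the pumping length given by the pumping lemma.
Choose w = 0^p 1^{p+p!+2}. Since p ≠ (p+p!+2)-2 = p+p!, w ∈ L; and |w| ≥ p.
By the pumping lemma, w = xyz with |xy| ≤ p and |y| > 0.
Since the first p symbols of w are all 0's and |xy| ≤ p, y lies entirely in the leading 0-block: y = 0^k for some k with 1 ≤ k ≤ p.
Since 1 ≤ k ≤ p, k divides p!; set t = 1 + p!/k. Then xy^t z has p + (p!/k)·k = p + p! copies of 0. Now the 0-count is p+p! and (1-count)-2 = (p+p!+2)-2 = p+p!, so i+2 ≠ j fails. So xy^t z = 0^{p+p!} 1^{p+p!+2} ∉ L.
This contradicts the pumping lemma, so L is not regular.

0^{p+p!} 1^{p+p!+2}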